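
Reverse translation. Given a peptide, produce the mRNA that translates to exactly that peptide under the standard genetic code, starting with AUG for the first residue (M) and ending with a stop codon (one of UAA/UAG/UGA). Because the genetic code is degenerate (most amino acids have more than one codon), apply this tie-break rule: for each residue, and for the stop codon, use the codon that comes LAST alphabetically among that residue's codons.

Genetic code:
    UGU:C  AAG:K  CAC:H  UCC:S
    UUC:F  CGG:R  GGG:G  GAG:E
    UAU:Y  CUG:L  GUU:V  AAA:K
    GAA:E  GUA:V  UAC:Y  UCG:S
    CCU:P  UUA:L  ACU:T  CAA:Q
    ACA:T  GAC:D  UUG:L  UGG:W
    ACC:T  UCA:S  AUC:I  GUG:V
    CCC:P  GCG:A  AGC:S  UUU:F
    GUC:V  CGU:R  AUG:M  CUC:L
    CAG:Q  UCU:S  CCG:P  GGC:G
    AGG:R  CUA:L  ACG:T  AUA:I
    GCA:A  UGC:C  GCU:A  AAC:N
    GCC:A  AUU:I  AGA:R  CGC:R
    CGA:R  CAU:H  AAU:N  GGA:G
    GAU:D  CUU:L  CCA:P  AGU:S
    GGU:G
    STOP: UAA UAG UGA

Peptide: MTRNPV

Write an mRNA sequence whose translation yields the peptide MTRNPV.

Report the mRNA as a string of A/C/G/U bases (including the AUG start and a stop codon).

residue 1: M -> AUG (start codon)
residue 2: T codons sorted = ACA,ACC,ACG,ACU -> pick last = ACU
residue 3: R codons sorted = AGA,AGG,CGA,CGC,CGG,CGU -> pick last = CGU
residue 4: N codons sorted = AAC,AAU -> pick last = AAU
residue 5: P codons sorted = CCA,CCC,CCG,CCU -> pick last = CCU
residue 6: V codons sorted = GUA,GUC,GUG,GUU -> pick last = GUU
terminator: stop codons sorted = UAA,UAG,UGA -> pick last = UGA

Answer: mRNA: AUGACUCGUAAUCCUGUUUGA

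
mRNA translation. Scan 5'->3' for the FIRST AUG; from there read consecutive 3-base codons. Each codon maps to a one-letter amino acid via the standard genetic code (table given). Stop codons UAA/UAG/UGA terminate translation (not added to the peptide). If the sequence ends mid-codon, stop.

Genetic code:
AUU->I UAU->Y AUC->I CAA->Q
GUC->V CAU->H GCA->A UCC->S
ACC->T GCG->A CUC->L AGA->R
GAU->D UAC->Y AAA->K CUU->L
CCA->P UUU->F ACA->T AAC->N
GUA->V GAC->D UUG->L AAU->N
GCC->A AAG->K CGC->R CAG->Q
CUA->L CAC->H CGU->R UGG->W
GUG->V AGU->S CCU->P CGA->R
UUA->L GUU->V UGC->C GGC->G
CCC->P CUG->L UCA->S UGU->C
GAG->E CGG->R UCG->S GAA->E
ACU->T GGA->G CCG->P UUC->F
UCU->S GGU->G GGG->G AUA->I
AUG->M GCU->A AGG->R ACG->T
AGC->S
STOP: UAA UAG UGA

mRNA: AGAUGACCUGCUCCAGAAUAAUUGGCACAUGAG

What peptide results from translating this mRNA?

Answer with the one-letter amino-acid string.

Answer: MTCSRIIGT

Derivation:
start AUG at pos 2
pos 2: AUG -> M; peptide=M
pos 5: ACC -> T; peptide=MT
pos 8: UGC -> C; peptide=MTC
pos 11: UCC -> S; peptide=MTCS
pos 14: AGA -> R; peptide=MTCSR
pos 17: AUA -> I; peptide=MTCSRI
pos 20: AUU -> I; peptide=MTCSRII
pos 23: GGC -> G; peptide=MTCSRIIG
pos 26: ACA -> T; peptide=MTCSRIIGT
pos 29: UGA -> STOP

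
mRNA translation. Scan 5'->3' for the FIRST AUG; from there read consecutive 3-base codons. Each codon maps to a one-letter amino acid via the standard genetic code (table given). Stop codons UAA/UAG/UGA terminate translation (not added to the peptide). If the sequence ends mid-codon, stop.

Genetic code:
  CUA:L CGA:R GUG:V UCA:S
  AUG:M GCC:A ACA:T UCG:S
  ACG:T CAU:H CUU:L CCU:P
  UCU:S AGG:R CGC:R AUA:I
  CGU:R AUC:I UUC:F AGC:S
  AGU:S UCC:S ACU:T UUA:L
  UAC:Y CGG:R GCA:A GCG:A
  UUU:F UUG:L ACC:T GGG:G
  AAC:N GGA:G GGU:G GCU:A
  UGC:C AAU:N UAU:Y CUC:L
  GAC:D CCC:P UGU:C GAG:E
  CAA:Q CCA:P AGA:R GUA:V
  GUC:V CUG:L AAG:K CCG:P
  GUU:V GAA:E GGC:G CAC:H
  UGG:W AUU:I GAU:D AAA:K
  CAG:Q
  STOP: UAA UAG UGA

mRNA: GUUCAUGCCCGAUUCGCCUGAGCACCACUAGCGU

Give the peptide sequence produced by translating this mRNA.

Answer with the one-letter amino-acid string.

Answer: MPDSPEHH

Derivation:
start AUG at pos 4
pos 4: AUG -> M; peptide=M
pos 7: CCC -> P; peptide=MP
pos 10: GAU -> D; peptide=MPD
pos 13: UCG -> S; peptide=MPDS
pos 16: CCU -> P; peptide=MPDSP
pos 19: GAG -> E; peptide=MPDSPE
pos 22: CAC -> H; peptide=MPDSPEH
pos 25: CAC -> H; peptide=MPDSPEHH
pos 28: UAG -> STOP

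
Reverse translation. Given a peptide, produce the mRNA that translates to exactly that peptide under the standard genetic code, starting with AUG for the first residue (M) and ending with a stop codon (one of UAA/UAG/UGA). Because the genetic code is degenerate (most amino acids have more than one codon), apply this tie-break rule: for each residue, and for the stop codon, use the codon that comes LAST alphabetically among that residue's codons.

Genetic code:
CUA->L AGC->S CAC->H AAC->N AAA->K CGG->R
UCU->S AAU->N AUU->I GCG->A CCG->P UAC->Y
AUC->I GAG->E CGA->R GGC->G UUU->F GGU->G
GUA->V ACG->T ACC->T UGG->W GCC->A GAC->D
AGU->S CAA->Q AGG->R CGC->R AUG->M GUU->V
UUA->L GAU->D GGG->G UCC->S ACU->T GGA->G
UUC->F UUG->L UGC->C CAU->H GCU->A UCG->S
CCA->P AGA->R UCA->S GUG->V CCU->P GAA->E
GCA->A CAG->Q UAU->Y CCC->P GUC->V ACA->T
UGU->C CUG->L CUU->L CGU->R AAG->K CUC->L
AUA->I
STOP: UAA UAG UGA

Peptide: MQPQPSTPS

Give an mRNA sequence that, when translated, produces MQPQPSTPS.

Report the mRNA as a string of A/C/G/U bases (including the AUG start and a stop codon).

Answer: mRNA: AUGCAGCCUCAGCCUUCUACUCCUUCUUGA

Derivation:
residue 1: M -> AUG (start codon)
residue 2: Q codons sorted = CAA,CAG -> pick last = CAG
residue 3: P codons sorted = CCA,CCC,CCG,CCU -> pick last = CCU
residue 4: Q codons sorted = CAA,CAG -> pick last = CAG
residue 5: P codons sorted = CCA,CCC,CCG,CCU -> pick last = CCU
residue 6: S codons sorted = AGC,AGU,UCA,UCC,UCG,UCU -> pick last = UCU
residue 7: T codons sorted = ACA,ACC,ACG,ACU -> pick last = ACU
residue 8: P codons sorted = CCA,CCC,CCG,CCU -> pick last = CCU
residue 9: S codons sorted = AGC,AGU,UCA,UCC,UCG,UCU -> pick last = UCU
terminator: stop codons sorted = UAA,UAG,UGA -> pick last = UGA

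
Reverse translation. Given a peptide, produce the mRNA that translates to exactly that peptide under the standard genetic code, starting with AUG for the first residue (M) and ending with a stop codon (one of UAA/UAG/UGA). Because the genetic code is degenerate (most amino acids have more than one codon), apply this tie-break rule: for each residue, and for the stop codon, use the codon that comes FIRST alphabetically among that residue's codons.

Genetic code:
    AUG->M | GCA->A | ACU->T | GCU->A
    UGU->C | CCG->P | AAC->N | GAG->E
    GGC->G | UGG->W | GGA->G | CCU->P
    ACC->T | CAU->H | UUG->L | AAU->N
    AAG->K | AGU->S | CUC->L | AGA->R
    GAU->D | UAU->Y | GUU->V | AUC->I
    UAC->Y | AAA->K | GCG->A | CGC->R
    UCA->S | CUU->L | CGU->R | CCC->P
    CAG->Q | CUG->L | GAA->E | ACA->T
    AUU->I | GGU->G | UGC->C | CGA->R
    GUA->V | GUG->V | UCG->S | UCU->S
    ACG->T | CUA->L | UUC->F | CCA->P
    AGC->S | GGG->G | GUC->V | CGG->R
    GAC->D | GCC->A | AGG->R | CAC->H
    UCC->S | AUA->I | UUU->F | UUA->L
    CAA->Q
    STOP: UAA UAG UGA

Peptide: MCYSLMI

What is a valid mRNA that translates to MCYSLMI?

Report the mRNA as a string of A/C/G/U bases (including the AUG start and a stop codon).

Answer: mRNA: AUGUGCUACAGCCUAAUGAUAUAA

Derivation:
residue 1: M -> AUG (start codon)
residue 2: C codons sorted = UGC,UGU -> pick first = UGC
residue 3: Y codons sorted = UAC,UAU -> pick first = UAC
residue 4: S codons sorted = AGC,AGU,UCA,UCC,UCG,UCU -> pick first = AGC
residue 5: L codons sorted = CUA,CUC,CUG,CUU,UUA,UUG -> pick first = CUA
residue 6: M -> AUG (only codon)
residue 7: I codons sorted = AUA,AUC,AUU -> pick first = AUA
terminator: stop codons sorted = UAA,UAG,UGA -> pick first = UAA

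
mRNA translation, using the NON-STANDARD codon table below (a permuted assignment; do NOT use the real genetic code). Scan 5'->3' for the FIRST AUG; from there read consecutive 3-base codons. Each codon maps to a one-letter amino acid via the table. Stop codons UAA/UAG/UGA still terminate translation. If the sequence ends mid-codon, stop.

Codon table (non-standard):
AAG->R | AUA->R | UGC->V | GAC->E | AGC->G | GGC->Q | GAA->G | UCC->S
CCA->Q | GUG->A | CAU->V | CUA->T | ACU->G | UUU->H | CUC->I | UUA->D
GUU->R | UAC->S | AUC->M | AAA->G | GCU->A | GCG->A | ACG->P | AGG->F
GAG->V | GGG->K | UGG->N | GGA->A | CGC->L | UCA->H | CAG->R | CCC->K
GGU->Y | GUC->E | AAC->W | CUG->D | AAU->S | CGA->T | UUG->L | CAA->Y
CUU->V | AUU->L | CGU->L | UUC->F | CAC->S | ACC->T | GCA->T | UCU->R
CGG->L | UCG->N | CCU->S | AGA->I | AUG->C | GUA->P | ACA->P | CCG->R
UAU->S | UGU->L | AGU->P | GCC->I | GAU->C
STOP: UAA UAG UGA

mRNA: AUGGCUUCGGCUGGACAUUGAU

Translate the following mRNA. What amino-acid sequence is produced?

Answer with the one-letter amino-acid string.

Answer: CANAAV

Derivation:
start AUG at pos 0
pos 0: AUG -> C; peptide=C
pos 3: GCU -> A; peptide=CA
pos 6: UCG -> N; peptide=CAN
pos 9: GCU -> A; peptide=CANA
pos 12: GGA -> A; peptide=CANAA
pos 15: CAU -> V; peptide=CANAAV
pos 18: UGA -> STOP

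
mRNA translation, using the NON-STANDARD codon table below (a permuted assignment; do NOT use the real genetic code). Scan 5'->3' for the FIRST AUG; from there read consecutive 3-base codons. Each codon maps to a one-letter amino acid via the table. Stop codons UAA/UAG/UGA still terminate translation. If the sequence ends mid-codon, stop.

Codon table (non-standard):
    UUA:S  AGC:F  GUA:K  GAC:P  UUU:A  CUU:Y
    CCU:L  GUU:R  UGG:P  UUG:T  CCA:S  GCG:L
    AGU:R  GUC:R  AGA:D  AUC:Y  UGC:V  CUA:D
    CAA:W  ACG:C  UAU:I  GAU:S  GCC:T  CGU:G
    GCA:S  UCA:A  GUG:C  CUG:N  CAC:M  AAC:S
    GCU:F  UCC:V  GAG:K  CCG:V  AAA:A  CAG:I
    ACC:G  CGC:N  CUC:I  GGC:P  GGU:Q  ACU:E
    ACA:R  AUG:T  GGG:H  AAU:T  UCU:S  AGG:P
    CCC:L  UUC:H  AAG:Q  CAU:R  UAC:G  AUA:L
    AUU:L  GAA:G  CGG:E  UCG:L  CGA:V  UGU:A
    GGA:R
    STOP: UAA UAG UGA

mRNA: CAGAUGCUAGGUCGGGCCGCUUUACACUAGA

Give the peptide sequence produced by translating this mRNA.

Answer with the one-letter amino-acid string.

start AUG at pos 3
pos 3: AUG -> T; peptide=T
pos 6: CUA -> D; peptide=TD
pos 9: GGU -> Q; peptide=TDQ
pos 12: CGG -> E; peptide=TDQE
pos 15: GCC -> T; peptide=TDQET
pos 18: GCU -> F; peptide=TDQETF
pos 21: UUA -> S; peptide=TDQETFS
pos 24: CAC -> M; peptide=TDQETFSM
pos 27: UAG -> STOP

Answer: TDQETFSM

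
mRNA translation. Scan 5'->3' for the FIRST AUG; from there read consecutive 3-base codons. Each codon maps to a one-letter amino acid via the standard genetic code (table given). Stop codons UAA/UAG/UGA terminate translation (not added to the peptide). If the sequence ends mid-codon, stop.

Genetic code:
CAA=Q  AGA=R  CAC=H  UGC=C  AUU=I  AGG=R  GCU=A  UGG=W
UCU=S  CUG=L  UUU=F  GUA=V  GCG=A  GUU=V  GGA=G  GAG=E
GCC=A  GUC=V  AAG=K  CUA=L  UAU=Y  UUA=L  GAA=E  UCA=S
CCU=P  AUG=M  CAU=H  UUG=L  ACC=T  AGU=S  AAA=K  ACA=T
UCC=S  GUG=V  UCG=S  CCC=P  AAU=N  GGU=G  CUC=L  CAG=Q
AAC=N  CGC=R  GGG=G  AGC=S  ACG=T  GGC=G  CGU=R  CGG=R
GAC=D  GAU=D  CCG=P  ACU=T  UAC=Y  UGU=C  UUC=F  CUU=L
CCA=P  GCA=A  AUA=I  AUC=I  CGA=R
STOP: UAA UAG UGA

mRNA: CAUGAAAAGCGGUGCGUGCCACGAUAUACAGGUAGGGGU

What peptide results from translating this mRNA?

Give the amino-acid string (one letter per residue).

start AUG at pos 1
pos 1: AUG -> M; peptide=M
pos 4: AAA -> K; peptide=MK
pos 7: AGC -> S; peptide=MKS
pos 10: GGU -> G; peptide=MKSG
pos 13: GCG -> A; peptide=MKSGA
pos 16: UGC -> C; peptide=MKSGAC
pos 19: CAC -> H; peptide=MKSGACH
pos 22: GAU -> D; peptide=MKSGACHD
pos 25: AUA -> I; peptide=MKSGACHDI
pos 28: CAG -> Q; peptide=MKSGACHDIQ
pos 31: GUA -> V; peptide=MKSGACHDIQV
pos 34: GGG -> G; peptide=MKSGACHDIQVG
pos 37: only 2 nt remain (<3), stop (end of mRNA)

Answer: MKSGACHDIQVG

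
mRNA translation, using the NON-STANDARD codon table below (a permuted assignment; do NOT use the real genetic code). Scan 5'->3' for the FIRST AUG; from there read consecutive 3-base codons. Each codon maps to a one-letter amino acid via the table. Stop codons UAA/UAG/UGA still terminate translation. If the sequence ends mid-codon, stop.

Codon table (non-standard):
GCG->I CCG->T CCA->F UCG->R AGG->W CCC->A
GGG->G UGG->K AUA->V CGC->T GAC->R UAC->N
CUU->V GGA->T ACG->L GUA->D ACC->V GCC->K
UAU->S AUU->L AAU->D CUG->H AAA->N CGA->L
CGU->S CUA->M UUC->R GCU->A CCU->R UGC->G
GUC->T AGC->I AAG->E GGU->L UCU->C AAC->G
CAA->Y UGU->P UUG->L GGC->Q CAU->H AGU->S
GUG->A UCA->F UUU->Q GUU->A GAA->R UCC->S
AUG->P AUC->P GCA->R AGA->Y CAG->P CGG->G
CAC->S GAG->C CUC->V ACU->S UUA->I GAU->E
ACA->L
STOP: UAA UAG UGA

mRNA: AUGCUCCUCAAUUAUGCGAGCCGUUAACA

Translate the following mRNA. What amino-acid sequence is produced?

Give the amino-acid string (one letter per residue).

start AUG at pos 0
pos 0: AUG -> P; peptide=P
pos 3: CUC -> V; peptide=PV
pos 6: CUC -> V; peptide=PVV
pos 9: AAU -> D; peptide=PVVD
pos 12: UAU -> S; peptide=PVVDS
pos 15: GCG -> I; peptide=PVVDSI
pos 18: AGC -> I; peptide=PVVDSII
pos 21: CGU -> S; peptide=PVVDSIIS
pos 24: UAA -> STOP

Answer: PVVDSIIS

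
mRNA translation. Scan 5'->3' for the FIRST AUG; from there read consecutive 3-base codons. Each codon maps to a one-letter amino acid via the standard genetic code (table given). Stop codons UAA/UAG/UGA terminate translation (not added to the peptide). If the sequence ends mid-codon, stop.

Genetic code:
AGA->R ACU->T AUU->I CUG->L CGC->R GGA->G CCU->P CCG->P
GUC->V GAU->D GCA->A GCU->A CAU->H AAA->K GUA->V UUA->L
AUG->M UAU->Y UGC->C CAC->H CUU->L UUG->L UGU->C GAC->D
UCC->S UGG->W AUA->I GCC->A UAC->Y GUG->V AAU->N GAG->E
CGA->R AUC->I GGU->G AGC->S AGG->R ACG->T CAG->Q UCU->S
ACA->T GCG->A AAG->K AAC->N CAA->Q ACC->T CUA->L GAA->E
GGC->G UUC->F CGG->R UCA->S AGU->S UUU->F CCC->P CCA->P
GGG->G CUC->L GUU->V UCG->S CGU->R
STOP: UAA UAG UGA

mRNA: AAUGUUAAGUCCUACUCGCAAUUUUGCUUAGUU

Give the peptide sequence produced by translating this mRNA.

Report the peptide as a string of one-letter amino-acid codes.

Answer: MLSPTRNFA

Derivation:
start AUG at pos 1
pos 1: AUG -> M; peptide=M
pos 4: UUA -> L; peptide=ML
pos 7: AGU -> S; peptide=MLS
pos 10: CCU -> P; peptide=MLSP
pos 13: ACU -> T; peptide=MLSPT
pos 16: CGC -> R; peptide=MLSPTR
pos 19: AAU -> N; peptide=MLSPTRN
pos 22: UUU -> F; peptide=MLSPTRNF
pos 25: GCU -> A; peptide=MLSPTRNFA
pos 28: UAG -> STOP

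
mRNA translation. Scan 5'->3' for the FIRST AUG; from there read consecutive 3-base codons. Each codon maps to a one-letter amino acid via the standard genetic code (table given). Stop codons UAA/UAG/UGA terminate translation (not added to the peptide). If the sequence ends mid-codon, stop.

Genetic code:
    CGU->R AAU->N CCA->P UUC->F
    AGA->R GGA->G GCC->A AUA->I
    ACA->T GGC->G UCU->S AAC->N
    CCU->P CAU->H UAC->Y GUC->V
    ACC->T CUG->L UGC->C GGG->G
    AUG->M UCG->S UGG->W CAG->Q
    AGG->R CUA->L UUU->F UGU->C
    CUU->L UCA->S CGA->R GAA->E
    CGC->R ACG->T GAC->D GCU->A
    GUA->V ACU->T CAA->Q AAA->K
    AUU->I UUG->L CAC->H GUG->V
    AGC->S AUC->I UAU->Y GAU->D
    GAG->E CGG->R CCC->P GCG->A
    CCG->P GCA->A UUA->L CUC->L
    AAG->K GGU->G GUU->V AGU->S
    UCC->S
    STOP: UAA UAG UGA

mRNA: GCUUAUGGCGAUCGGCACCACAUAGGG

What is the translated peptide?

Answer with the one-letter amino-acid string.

start AUG at pos 4
pos 4: AUG -> M; peptide=M
pos 7: GCG -> A; peptide=MA
pos 10: AUC -> I; peptide=MAI
pos 13: GGC -> G; peptide=MAIG
pos 16: ACC -> T; peptide=MAIGT
pos 19: ACA -> T; peptide=MAIGTT
pos 22: UAG -> STOP

Answer: MAIGTT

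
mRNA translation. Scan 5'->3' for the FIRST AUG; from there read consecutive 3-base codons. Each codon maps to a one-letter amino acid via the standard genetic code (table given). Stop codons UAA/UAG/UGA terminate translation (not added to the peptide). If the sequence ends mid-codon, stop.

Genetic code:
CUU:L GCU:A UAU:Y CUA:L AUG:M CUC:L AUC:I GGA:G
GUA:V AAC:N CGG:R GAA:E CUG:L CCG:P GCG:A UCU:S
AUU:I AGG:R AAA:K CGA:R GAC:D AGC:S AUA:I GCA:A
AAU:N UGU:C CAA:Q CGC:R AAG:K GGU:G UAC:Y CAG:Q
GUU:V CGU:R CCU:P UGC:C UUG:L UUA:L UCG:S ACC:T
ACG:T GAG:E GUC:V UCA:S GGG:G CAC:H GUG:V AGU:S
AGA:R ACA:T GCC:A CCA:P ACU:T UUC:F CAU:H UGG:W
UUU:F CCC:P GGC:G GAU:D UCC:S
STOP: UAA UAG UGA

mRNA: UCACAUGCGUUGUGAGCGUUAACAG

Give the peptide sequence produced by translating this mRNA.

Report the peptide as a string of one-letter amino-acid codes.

start AUG at pos 4
pos 4: AUG -> M; peptide=M
pos 7: CGU -> R; peptide=MR
pos 10: UGU -> C; peptide=MRC
pos 13: GAG -> E; peptide=MRCE
pos 16: CGU -> R; peptide=MRCER
pos 19: UAA -> STOP

Answer: MRCER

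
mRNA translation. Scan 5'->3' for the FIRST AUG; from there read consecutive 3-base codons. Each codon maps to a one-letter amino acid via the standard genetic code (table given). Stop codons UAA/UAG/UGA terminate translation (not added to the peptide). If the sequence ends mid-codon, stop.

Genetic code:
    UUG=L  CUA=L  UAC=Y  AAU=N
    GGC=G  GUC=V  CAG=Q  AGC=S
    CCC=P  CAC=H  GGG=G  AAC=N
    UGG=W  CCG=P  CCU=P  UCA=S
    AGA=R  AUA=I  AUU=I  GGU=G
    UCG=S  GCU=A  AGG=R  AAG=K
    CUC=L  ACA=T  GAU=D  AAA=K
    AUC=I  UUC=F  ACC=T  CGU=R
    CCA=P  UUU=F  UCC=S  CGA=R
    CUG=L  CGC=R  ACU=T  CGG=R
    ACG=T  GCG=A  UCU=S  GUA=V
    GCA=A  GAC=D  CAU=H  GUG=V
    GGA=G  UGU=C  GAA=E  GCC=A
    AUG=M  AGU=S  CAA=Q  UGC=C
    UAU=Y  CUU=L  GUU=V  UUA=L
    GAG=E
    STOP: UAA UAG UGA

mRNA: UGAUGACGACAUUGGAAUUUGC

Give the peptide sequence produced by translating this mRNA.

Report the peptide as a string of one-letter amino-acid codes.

Answer: MTTLEF

Derivation:
start AUG at pos 2
pos 2: AUG -> M; peptide=M
pos 5: ACG -> T; peptide=MT
pos 8: ACA -> T; peptide=MTT
pos 11: UUG -> L; peptide=MTTL
pos 14: GAA -> E; peptide=MTTLE
pos 17: UUU -> F; peptide=MTTLEF
pos 20: only 2 nt remain (<3), stop (end of mRNA)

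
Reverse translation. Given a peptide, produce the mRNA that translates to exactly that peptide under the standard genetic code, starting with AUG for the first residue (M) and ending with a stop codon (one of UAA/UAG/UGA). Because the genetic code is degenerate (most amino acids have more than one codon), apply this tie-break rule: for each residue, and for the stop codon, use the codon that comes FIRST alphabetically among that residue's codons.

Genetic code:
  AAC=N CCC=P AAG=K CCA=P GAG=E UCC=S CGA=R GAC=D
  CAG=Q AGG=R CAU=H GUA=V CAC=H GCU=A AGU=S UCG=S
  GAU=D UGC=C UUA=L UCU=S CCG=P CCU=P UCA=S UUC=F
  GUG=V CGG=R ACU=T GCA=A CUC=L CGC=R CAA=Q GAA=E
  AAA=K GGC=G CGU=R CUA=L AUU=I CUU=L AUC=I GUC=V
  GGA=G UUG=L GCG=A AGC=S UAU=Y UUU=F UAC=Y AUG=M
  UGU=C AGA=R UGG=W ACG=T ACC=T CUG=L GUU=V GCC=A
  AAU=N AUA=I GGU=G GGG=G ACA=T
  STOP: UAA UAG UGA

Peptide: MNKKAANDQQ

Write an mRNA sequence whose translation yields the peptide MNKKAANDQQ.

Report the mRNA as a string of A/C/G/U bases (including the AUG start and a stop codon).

Answer: mRNA: AUGAACAAAAAAGCAGCAAACGACCAACAAUAA

Derivation:
residue 1: M -> AUG (start codon)
residue 2: N codons sorted = AAC,AAU -> pick first = AAC
residue 3: K codons sorted = AAA,AAG -> pick first = AAA
residue 4: K codons sorted = AAA,AAG -> pick first = AAA
residue 5: A codons sorted = GCA,GCC,GCG,GCU -> pick first = GCA
residue 6: A codons sorted = GCA,GCC,GCG,GCU -> pick first = GCA
residue 7: N codons sorted = AAC,AAU -> pick first = AAC
residue 8: D codons sorted = GAC,GAU -> pick first = GAC
residue 9: Q codons sorted = CAA,CAG -> pick first = CAA
residue 10: Q codons sorted = CAA,CAG -> pick first = CAA
terminator: stop codons sorted = UAA,UAG,UGA -> pick first = UAA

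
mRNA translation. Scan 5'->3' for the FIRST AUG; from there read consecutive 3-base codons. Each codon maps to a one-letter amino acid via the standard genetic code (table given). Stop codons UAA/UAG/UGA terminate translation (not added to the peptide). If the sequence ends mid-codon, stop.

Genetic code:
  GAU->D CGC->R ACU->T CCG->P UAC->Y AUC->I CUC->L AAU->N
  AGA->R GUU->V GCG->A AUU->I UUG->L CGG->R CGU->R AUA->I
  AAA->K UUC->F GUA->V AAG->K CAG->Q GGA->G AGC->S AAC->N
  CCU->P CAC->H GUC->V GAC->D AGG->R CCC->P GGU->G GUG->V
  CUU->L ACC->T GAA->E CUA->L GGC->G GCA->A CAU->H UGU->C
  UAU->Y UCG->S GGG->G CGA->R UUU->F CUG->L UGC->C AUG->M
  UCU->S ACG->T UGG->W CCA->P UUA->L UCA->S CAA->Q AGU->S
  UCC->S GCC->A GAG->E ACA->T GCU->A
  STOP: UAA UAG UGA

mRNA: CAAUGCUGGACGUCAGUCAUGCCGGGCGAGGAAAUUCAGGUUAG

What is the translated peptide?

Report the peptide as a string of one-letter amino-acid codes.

start AUG at pos 2
pos 2: AUG -> M; peptide=M
pos 5: CUG -> L; peptide=ML
pos 8: GAC -> D; peptide=MLD
pos 11: GUC -> V; peptide=MLDV
pos 14: AGU -> S; peptide=MLDVS
pos 17: CAU -> H; peptide=MLDVSH
pos 20: GCC -> A; peptide=MLDVSHA
pos 23: GGG -> G; peptide=MLDVSHAG
pos 26: CGA -> R; peptide=MLDVSHAGR
pos 29: GGA -> G; peptide=MLDVSHAGRG
pos 32: AAU -> N; peptide=MLDVSHAGRGN
pos 35: UCA -> S; peptide=MLDVSHAGRGNS
pos 38: GGU -> G; peptide=MLDVSHAGRGNSG
pos 41: UAG -> STOP

Answer: MLDVSHAGRGNSG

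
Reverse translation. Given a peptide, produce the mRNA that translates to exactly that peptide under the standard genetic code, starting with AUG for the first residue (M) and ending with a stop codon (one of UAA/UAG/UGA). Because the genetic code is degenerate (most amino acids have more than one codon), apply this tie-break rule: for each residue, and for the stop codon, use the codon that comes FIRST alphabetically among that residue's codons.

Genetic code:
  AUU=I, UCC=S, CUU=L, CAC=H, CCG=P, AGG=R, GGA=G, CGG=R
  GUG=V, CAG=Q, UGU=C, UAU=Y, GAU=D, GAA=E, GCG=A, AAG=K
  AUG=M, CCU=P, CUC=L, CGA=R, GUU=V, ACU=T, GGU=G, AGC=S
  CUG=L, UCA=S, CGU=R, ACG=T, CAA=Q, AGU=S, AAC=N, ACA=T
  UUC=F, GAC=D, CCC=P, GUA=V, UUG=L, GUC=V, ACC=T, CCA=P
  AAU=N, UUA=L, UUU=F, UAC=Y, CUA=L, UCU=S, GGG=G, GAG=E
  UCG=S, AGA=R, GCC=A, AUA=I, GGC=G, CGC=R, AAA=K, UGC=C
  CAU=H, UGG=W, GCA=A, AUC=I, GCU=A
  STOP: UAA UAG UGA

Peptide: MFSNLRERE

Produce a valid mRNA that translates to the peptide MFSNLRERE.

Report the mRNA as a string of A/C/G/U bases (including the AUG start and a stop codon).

Answer: mRNA: AUGUUCAGCAACCUAAGAGAAAGAGAAUAA

Derivation:
residue 1: M -> AUG (start codon)
residue 2: F codons sorted = UUC,UUU -> pick first = UUC
residue 3: S codons sorted = AGC,AGU,UCA,UCC,UCG,UCU -> pick first = AGC
residue 4: N codons sorted = AAC,AAU -> pick first = AAC
residue 5: L codons sorted = CUA,CUC,CUG,CUU,UUA,UUG -> pick first = CUA
residue 6: R codons sorted = AGA,AGG,CGA,CGC,CGG,CGU -> pick first = AGA
residue 7: E codons sorted = GAA,GAG -> pick first = GAA
residue 8: R codons sorted = AGA,AGG,CGA,CGC,CGG,CGU -> pick first = AGA
residue 9: E codons sorted = GAA,GAG -> pick first = GAA
terminator: stop codons sorted = UAA,UAG,UGA -> pick first = UAA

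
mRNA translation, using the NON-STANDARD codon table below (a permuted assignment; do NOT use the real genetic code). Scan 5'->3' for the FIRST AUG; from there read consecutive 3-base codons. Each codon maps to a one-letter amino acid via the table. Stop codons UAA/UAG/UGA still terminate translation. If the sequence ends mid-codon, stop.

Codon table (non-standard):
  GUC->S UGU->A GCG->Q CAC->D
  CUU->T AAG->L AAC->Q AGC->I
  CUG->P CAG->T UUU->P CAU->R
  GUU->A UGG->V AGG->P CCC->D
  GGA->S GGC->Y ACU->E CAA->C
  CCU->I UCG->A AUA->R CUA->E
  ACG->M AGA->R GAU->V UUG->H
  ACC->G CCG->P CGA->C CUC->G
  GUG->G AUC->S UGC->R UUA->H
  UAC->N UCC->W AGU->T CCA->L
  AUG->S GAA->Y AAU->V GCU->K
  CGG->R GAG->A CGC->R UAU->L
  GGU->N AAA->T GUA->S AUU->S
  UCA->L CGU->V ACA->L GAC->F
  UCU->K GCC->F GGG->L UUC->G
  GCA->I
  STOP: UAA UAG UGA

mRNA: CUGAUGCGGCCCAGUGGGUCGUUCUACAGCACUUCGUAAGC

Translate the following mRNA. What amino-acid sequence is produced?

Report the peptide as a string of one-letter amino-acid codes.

Answer: SRDTLAGNIEA

Derivation:
start AUG at pos 3
pos 3: AUG -> S; peptide=S
pos 6: CGG -> R; peptide=SR
pos 9: CCC -> D; peptide=SRD
pos 12: AGU -> T; peptide=SRDT
pos 15: GGG -> L; peptide=SRDTL
pos 18: UCG -> A; peptide=SRDTLA
pos 21: UUC -> G; peptide=SRDTLAG
pos 24: UAC -> N; peptide=SRDTLAGN
pos 27: AGC -> I; peptide=SRDTLAGNI
pos 30: ACU -> E; peptide=SRDTLAGNIE
pos 33: UCG -> A; peptide=SRDTLAGNIEA
pos 36: UAA -> STOP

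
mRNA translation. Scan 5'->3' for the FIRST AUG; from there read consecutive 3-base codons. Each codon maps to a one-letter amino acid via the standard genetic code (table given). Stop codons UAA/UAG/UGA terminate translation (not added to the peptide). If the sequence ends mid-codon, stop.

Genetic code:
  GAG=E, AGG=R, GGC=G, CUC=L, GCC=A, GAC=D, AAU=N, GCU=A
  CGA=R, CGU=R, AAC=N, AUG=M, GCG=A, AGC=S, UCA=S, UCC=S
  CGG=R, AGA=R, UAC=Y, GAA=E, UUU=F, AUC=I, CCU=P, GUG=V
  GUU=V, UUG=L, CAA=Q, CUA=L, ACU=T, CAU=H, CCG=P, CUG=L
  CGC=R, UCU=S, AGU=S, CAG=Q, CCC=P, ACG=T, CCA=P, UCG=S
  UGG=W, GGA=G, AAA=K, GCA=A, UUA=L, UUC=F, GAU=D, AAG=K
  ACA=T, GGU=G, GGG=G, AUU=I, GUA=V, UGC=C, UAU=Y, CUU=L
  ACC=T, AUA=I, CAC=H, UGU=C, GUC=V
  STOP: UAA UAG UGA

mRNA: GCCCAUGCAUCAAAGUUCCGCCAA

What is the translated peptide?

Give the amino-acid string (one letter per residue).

start AUG at pos 4
pos 4: AUG -> M; peptide=M
pos 7: CAU -> H; peptide=MH
pos 10: CAA -> Q; peptide=MHQ
pos 13: AGU -> S; peptide=MHQS
pos 16: UCC -> S; peptide=MHQSS
pos 19: GCC -> A; peptide=MHQSSA
pos 22: only 2 nt remain (<3), stop (end of mRNA)

Answer: MHQSSA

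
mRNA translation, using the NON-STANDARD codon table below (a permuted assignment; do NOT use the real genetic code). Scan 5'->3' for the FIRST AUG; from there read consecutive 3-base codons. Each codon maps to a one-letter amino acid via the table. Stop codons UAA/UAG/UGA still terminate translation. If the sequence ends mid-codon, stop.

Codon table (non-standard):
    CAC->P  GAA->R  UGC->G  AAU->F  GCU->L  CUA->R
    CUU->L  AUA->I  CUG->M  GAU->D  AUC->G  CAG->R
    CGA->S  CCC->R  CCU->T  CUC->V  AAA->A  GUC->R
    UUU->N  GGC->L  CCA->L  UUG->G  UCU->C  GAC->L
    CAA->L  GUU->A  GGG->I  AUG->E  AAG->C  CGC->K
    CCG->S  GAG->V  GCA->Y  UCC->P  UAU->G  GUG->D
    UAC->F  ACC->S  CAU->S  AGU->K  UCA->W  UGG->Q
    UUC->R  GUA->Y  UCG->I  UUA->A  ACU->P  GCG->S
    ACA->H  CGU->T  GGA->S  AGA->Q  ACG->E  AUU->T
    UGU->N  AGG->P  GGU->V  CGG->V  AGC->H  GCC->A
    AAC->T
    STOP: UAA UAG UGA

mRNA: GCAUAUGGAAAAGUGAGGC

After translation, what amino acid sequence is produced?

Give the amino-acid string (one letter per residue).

Answer: ERC

Derivation:
start AUG at pos 4
pos 4: AUG -> E; peptide=E
pos 7: GAA -> R; peptide=ER
pos 10: AAG -> C; peptide=ERC
pos 13: UGA -> STOP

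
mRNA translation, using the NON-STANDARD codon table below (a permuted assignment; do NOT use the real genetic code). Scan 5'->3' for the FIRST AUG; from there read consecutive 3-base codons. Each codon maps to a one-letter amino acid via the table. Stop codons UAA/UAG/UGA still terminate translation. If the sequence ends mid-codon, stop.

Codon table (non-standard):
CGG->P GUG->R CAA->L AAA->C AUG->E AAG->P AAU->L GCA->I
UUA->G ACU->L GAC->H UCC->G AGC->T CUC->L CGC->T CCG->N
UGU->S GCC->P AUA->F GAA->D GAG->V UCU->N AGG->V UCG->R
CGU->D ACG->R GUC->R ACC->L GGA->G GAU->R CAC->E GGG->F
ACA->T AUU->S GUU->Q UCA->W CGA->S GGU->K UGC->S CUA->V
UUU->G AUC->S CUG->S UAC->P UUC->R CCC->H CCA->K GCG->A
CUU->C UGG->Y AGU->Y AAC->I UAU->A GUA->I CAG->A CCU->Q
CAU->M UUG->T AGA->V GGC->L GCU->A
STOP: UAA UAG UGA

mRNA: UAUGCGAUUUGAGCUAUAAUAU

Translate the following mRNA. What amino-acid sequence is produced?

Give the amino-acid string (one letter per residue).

Answer: ESGVV

Derivation:
start AUG at pos 1
pos 1: AUG -> E; peptide=E
pos 4: CGA -> S; peptide=ES
pos 7: UUU -> G; peptide=ESG
pos 10: GAG -> V; peptide=ESGV
pos 13: CUA -> V; peptide=ESGVV
pos 16: UAA -> STOP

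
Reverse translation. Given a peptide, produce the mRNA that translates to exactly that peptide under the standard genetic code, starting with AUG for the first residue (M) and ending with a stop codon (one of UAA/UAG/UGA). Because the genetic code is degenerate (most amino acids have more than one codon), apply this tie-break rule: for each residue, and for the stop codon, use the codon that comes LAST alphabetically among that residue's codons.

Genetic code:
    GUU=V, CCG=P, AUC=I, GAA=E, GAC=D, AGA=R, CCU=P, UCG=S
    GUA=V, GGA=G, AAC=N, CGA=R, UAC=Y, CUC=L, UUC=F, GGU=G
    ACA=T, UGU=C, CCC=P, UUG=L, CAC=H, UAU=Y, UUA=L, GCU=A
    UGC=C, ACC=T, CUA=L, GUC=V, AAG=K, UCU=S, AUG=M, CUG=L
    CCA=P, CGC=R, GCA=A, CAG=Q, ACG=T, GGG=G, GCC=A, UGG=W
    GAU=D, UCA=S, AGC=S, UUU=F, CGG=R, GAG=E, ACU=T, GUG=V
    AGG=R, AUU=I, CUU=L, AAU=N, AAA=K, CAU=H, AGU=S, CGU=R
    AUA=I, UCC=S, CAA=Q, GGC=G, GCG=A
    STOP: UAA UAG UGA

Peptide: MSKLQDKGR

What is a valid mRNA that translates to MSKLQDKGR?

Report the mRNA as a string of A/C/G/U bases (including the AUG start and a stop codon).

Answer: mRNA: AUGUCUAAGUUGCAGGAUAAGGGUCGUUGA

Derivation:
residue 1: M -> AUG (start codon)
residue 2: S codons sorted = AGC,AGU,UCA,UCC,UCG,UCU -> pick last = UCU
residue 3: K codons sorted = AAA,AAG -> pick last = AAG
residue 4: L codons sorted = CUA,CUC,CUG,CUU,UUA,UUG -> pick last = UUG
residue 5: Q codons sorted = CAA,CAG -> pick last = CAG
residue 6: D codons sorted = GAC,GAU -> pick last = GAU
residue 7: K codons sorted = AAA,AAG -> pick last = AAG
residue 8: G codons sorted = GGA,GGC,GGG,GGU -> pick last = GGU
residue 9: R codons sorted = AGA,AGG,CGA,CGC,CGG,CGU -> pick last = CGU
terminator: stop codons sorted = UAA,UAG,UGA -> pick last = UGA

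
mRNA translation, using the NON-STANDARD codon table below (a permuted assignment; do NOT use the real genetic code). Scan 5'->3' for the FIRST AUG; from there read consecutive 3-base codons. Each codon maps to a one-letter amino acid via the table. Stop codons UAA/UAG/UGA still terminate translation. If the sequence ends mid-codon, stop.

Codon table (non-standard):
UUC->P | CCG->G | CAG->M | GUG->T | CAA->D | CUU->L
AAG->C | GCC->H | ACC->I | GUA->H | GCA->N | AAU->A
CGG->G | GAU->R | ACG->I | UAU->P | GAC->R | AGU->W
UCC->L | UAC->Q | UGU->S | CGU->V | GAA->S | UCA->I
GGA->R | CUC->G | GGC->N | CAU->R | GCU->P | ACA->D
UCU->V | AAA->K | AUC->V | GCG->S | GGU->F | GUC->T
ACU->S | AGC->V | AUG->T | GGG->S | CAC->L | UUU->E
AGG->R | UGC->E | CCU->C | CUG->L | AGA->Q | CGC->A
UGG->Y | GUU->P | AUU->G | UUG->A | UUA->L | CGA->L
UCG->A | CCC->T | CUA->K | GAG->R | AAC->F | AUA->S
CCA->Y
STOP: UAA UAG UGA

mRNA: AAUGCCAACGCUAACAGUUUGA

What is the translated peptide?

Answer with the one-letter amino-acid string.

Answer: TYIKDP

Derivation:
start AUG at pos 1
pos 1: AUG -> T; peptide=T
pos 4: CCA -> Y; peptide=TY
pos 7: ACG -> I; peptide=TYI
pos 10: CUA -> K; peptide=TYIK
pos 13: ACA -> D; peptide=TYIKD
pos 16: GUU -> P; peptide=TYIKDP
pos 19: UGA -> STOP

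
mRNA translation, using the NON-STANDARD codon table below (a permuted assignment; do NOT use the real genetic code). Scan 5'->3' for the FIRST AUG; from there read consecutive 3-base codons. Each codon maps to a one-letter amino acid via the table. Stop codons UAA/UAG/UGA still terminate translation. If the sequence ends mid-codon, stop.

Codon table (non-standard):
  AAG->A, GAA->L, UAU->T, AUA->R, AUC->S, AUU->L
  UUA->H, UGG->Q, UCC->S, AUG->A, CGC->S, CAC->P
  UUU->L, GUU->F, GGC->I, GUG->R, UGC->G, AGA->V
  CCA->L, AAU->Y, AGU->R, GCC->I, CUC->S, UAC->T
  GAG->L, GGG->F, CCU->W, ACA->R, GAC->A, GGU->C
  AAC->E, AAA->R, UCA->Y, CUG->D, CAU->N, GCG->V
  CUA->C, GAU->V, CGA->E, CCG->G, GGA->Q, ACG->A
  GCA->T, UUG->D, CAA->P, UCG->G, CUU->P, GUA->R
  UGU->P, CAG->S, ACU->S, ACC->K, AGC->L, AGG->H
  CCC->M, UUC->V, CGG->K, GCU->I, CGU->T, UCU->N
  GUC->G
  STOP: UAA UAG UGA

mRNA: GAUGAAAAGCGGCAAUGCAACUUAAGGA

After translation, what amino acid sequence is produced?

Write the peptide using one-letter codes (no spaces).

start AUG at pos 1
pos 1: AUG -> A; peptide=A
pos 4: AAA -> R; peptide=AR
pos 7: AGC -> L; peptide=ARL
pos 10: GGC -> I; peptide=ARLI
pos 13: AAU -> Y; peptide=ARLIY
pos 16: GCA -> T; peptide=ARLIYT
pos 19: ACU -> S; peptide=ARLIYTS
pos 22: UAA -> STOP

Answer: ARLIYTS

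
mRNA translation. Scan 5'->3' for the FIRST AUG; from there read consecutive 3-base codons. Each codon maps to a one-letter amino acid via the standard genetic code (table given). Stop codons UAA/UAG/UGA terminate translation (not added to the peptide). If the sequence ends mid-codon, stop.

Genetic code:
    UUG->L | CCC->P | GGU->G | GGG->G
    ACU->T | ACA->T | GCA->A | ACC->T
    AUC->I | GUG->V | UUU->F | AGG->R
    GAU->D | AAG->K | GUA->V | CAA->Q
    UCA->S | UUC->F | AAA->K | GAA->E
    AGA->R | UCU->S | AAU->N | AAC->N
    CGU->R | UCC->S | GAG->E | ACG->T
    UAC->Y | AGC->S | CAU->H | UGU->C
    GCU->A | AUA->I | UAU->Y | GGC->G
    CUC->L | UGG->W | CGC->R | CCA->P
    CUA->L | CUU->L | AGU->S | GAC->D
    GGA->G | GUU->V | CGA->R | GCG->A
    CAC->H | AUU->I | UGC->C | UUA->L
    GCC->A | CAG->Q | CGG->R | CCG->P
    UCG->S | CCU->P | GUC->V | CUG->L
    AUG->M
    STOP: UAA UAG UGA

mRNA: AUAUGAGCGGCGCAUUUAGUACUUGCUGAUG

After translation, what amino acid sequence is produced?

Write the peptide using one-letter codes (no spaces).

start AUG at pos 2
pos 2: AUG -> M; peptide=M
pos 5: AGC -> S; peptide=MS
pos 8: GGC -> G; peptide=MSG
pos 11: GCA -> A; peptide=MSGA
pos 14: UUU -> F; peptide=MSGAF
pos 17: AGU -> S; peptide=MSGAFS
pos 20: ACU -> T; peptide=MSGAFST
pos 23: UGC -> C; peptide=MSGAFSTC
pos 26: UGA -> STOP

Answer: MSGAFSTC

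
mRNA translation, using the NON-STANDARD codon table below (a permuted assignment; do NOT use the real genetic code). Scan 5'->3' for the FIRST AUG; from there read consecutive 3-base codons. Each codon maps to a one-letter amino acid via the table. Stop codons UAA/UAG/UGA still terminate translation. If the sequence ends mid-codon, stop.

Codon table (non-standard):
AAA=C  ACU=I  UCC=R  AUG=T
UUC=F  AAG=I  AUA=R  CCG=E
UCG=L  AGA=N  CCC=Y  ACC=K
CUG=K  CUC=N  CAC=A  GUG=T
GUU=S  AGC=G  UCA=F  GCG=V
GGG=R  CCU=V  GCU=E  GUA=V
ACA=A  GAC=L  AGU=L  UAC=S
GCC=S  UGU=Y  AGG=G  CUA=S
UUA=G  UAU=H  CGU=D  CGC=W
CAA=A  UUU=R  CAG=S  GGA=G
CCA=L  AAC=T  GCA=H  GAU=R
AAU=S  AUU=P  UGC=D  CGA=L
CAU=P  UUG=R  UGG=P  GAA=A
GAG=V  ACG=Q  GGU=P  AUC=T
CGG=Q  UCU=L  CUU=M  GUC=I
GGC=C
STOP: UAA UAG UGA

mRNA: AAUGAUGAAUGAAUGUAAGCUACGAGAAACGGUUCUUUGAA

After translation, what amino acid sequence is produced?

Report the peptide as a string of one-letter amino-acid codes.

start AUG at pos 1
pos 1: AUG -> T; peptide=T
pos 4: AUG -> T; peptide=TT
pos 7: AAU -> S; peptide=TTS
pos 10: GAA -> A; peptide=TTSA
pos 13: UGU -> Y; peptide=TTSAY
pos 16: AAG -> I; peptide=TTSAYI
pos 19: CUA -> S; peptide=TTSAYIS
pos 22: CGA -> L; peptide=TTSAYISL
pos 25: GAA -> A; peptide=TTSAYISLA
pos 28: ACG -> Q; peptide=TTSAYISLAQ
pos 31: GUU -> S; peptide=TTSAYISLAQS
pos 34: CUU -> M; peptide=TTSAYISLAQSM
pos 37: UGA -> STOP

Answer: TTSAYISLAQSM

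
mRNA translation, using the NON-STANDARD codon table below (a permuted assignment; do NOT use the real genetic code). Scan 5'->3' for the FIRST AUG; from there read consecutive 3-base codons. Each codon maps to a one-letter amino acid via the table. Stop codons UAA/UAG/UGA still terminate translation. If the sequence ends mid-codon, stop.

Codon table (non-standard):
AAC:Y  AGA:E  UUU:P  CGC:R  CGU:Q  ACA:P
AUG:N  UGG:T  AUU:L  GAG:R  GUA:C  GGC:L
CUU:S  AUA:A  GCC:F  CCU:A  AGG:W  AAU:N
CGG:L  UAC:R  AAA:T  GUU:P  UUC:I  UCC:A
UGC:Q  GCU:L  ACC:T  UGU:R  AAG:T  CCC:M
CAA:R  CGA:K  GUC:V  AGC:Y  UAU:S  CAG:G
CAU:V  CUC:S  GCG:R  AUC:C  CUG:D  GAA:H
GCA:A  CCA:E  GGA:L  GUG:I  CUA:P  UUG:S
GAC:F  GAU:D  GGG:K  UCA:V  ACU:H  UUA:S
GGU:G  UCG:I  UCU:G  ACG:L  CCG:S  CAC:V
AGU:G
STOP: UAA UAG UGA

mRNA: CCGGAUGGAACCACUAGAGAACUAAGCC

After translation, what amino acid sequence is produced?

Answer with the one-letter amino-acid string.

start AUG at pos 4
pos 4: AUG -> N; peptide=N
pos 7: GAA -> H; peptide=NH
pos 10: CCA -> E; peptide=NHE
pos 13: CUA -> P; peptide=NHEP
pos 16: GAG -> R; peptide=NHEPR
pos 19: AAC -> Y; peptide=NHEPRY
pos 22: UAA -> STOP

Answer: NHEPRY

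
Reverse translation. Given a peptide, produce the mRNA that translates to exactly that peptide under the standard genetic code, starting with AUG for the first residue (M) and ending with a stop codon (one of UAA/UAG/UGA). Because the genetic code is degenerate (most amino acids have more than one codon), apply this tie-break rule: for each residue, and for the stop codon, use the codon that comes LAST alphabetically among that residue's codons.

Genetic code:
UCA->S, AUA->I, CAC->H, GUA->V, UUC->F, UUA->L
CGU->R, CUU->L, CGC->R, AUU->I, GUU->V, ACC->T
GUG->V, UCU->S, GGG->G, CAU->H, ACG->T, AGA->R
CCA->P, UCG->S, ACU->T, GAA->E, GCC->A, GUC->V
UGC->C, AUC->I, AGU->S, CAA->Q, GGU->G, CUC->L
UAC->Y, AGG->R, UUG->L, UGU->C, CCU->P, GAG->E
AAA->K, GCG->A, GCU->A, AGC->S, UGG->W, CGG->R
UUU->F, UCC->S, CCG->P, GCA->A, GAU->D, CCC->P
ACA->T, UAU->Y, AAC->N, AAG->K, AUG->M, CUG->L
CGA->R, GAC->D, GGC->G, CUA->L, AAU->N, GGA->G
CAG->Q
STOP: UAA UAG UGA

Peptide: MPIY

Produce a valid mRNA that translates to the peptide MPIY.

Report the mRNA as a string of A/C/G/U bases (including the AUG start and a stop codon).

Answer: mRNA: AUGCCUAUUUAUUGA

Derivation:
residue 1: M -> AUG (start codon)
residue 2: P codons sorted = CCA,CCC,CCG,CCU -> pick last = CCU
residue 3: I codons sorted = AUA,AUC,AUU -> pick last = AUU
residue 4: Y codons sorted = UAC,UAU -> pick last = UAU
terminator: stop codons sorted = UAA,UAG,UGA -> pick last = UGA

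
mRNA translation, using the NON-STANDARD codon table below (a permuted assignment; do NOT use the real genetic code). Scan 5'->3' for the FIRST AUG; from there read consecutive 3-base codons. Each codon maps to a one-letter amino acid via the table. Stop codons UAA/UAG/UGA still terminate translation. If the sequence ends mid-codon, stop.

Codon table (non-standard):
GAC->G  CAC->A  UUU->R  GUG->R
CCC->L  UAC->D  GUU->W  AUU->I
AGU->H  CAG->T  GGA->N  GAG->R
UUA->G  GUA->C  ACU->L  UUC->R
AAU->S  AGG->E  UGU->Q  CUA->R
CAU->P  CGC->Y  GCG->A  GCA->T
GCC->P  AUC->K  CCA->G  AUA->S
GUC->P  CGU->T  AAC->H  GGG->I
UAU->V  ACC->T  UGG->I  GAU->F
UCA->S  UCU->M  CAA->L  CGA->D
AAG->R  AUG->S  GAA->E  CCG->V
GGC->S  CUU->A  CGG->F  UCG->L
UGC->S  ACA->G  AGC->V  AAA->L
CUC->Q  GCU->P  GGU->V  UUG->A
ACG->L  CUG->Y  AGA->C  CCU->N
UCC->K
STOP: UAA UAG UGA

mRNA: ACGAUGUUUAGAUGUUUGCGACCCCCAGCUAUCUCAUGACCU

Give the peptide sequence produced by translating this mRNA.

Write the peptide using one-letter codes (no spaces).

start AUG at pos 3
pos 3: AUG -> S; peptide=S
pos 6: UUU -> R; peptide=SR
pos 9: AGA -> C; peptide=SRC
pos 12: UGU -> Q; peptide=SRCQ
pos 15: UUG -> A; peptide=SRCQA
pos 18: CGA -> D; peptide=SRCQAD
pos 21: CCC -> L; peptide=SRCQADL
pos 24: CCA -> G; peptide=SRCQADLG
pos 27: GCU -> P; peptide=SRCQADLGP
pos 30: AUC -> K; peptide=SRCQADLGPK
pos 33: UCA -> S; peptide=SRCQADLGPKS
pos 36: UGA -> STOP

Answer: SRCQADLGPKS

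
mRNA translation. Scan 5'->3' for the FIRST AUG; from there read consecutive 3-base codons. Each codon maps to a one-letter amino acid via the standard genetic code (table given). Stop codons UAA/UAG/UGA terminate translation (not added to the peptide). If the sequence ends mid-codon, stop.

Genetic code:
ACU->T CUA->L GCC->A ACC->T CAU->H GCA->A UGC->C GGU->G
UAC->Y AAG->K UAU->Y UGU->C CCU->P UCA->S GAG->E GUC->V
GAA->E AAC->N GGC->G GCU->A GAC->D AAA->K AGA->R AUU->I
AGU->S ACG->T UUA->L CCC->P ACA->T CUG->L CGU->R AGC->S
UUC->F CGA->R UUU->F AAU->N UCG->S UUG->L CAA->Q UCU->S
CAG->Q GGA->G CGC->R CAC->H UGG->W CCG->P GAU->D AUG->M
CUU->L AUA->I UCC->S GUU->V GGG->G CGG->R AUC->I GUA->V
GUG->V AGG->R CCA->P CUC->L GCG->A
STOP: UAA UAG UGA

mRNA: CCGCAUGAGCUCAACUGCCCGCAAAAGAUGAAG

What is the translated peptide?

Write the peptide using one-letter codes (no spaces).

Answer: MSSTARKR

Derivation:
start AUG at pos 4
pos 4: AUG -> M; peptide=M
pos 7: AGC -> S; peptide=MS
pos 10: UCA -> S; peptide=MSS
pos 13: ACU -> T; peptide=MSST
pos 16: GCC -> A; peptide=MSSTA
pos 19: CGC -> R; peptide=MSSTAR
pos 22: AAA -> K; peptide=MSSTARK
pos 25: AGA -> R; peptide=MSSTARKR
pos 28: UGA -> STOP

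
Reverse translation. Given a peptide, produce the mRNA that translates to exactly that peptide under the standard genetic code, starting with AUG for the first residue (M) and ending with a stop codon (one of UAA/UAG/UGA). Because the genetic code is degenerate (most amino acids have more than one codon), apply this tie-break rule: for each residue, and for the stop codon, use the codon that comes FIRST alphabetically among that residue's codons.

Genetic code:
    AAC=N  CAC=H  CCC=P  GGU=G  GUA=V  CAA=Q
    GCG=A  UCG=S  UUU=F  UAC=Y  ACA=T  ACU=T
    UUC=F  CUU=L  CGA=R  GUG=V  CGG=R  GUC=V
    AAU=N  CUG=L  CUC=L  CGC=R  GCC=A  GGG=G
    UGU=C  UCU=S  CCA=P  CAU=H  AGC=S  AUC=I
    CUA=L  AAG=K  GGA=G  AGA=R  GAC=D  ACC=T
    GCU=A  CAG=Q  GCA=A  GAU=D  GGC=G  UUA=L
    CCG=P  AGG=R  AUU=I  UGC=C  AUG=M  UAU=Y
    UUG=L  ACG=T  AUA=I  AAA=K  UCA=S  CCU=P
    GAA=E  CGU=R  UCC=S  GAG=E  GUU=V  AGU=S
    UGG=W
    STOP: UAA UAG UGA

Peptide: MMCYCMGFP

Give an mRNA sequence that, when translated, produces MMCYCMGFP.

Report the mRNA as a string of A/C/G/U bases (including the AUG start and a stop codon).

Answer: mRNA: AUGAUGUGCUACUGCAUGGGAUUCCCAUAA

Derivation:
residue 1: M -> AUG (start codon)
residue 2: M -> AUG (only codon)
residue 3: C codons sorted = UGC,UGU -> pick first = UGC
residue 4: Y codons sorted = UAC,UAU -> pick first = UAC
residue 5: C codons sorted = UGC,UGU -> pick first = UGC
residue 6: M -> AUG (only codon)
residue 7: G codons sorted = GGA,GGC,GGG,GGU -> pick first = GGA
residue 8: F codons sorted = UUC,UUU -> pick first = UUC
residue 9: P codons sorted = CCA,CCC,CCG,CCU -> pick first = CCA
terminator: stop codons sorted = UAA,UAG,UGA -> pick first = UAA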